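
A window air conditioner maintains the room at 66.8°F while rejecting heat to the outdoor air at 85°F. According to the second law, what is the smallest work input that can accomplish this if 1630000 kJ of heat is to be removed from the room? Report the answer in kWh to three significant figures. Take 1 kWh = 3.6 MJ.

15.7 kWh

In absolute terms T_C = 292.48 K and T_H = 302.59 K, so ΔT = 10.11 K.
The reversible limit is COP_R = T_C/ΔT = 28.93, so W_min = Q_C/COP = Q_C·ΔT/T_C.
W_min = 1630000 × 10.11/292.48 = 56350 kJ = 15.65 kWh.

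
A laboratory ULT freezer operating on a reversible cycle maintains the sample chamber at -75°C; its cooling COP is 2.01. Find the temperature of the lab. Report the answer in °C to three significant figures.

COP_R = T_C/(T_H − T_C) gives T_H − T_C = T_C/COP.
With T_C = 198.15 K, T_H = 198.15 × (1 + 1/2.01) = 296.73 K.
Converting, 296.73 K = 23.58°C.

23.6 °C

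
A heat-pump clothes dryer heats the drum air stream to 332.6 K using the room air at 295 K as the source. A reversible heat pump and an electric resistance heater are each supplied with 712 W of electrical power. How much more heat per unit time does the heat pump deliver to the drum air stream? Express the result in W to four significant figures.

The reservoir spacing is ΔT = 332.6 − 295 = 37.60 K.
COP_Carnot = T_H/ΔT = 332.60/37.60 = 8.846.
The heat pump delivers Q̇_H = COP × Ẇ = 6298 W; the resistance heater delivers Ẇ = 712.0 W.
Extra = (COP − 1)·Ẇ = 5586 W.

5586 W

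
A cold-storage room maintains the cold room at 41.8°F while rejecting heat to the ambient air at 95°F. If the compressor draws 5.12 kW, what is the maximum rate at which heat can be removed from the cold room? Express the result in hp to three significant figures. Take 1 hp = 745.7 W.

64.7 hp

In absolute terms T_C = 278.59 K and T_H = 308.15 K, so ΔT = 29.56 K.
COP_Carnot = T_C/ΔT = 278.59/29.56 = 9.426.
Q̇_max = COP_Carnot × Ẇ = 9.426 × 5.120 kW = 48.26 kW = 64.72 hp.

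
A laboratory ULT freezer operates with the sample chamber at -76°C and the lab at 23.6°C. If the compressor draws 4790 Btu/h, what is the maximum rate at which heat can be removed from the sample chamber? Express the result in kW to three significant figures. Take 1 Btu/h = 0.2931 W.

In absolute terms T_C = 197.15 K and T_H = 296.75 K, so ΔT = 99.60 K.
COP_Carnot = T_C/ΔT = 197.15/99.60 = 1.979.
Q̇_max = COP_Carnot × Ẇ = 1.979 × 4790 Btu/h = 9481 Btu/h = 2.779 kW.

2.78 kW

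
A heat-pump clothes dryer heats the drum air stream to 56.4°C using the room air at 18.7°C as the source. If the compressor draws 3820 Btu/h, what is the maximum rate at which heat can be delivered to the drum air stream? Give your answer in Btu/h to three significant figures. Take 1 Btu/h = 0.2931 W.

33400 Btu/h

In absolute terms T_C = 291.85 K and T_H = 329.55 K, so ΔT = 37.70 K.
COP_Carnot = T_H/ΔT = 329.55/37.70 = 8.741.
Q̇_max = COP_Carnot × Ẇ = 8.741 × 3820 Btu/h = 33390 Btu/h.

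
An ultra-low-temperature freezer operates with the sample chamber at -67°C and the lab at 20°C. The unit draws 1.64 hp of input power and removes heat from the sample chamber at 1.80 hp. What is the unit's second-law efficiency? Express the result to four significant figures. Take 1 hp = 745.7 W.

COP_actual = Q̇_C/Ẇ = 1.800/1.640 = 1.098.
In absolute terms T_C = 206.15 K and T_H = 293.15 K, so ΔT = 87.00 K.
COP_Carnot = T_C/ΔT = 206.15/87.00 = 2.370.
η_II = COP_actual/COP_Carnot = 1.098/2.370 = 0.4632.

0.4632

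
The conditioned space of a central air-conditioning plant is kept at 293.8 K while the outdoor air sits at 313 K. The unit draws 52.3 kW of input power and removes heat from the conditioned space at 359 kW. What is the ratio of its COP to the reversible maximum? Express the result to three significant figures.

COP_actual = Q̇_C/Ẇ = 359.0/52.30 = 6.864.
The reservoir spacing is ΔT = 313 − 293.8 = 19.20 K.
COP_Carnot = T_C/ΔT = 293.80/19.20 = 15.30.
η_II = COP_actual/COP_Carnot = 6.864/15.30 = 0.4486.

0.449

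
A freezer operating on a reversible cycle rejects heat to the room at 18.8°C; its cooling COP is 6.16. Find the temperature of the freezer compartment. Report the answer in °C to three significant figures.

For a Carnot refrigerator COP_R = T_C/(T_H − T_C), so T_C = COP·T_H/(1 + COP).
With T_H = 291.95 K, T_C = 6.16 × 291.95/7.160 = 251.17 K.
Converting, 251.17 K = -21.98°C.

-22.0 °C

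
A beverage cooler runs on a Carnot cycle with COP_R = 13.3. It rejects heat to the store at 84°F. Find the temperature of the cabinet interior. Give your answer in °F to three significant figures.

46.0 °F

For a Carnot refrigerator COP_R = T_C/(T_H − T_C), so T_C = COP·T_H/(1 + COP).
With T_H = 302.04 K, T_C = 13.3 × 302.04/14.30 = 280.92 K.
Converting, 280.92 K = 45.98°F.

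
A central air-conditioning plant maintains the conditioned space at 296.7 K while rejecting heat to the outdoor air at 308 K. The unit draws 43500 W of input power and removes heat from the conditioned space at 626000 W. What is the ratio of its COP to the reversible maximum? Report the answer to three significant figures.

0.548

COP_actual = Q̇_C/Ẇ = 626000/43500 = 14.39.
The reservoir spacing is ΔT = 308 − 296.7 = 11.30 K.
COP_Carnot = T_C/ΔT = 296.70/11.30 = 26.26.
η_II = COP_actual/COP_Carnot = 14.39/26.26 = 0.5481.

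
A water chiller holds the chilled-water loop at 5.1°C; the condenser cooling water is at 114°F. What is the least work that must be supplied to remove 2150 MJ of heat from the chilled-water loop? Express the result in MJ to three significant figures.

313 MJ

In absolute terms T_C = 278.25 K and T_H = 318.71 K, so ΔT = 40.46 K.
The reversible limit is COP_R = T_C/ΔT = 6.878, so W_min = Q_C/COP = Q_C·ΔT/T_C.
W_min = 2150 × 40.46/278.25 = 312.6 MJ.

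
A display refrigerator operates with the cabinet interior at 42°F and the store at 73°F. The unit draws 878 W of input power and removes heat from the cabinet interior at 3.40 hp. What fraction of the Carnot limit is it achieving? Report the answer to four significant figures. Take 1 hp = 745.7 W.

Converting, Q̇_C = 3.400 hp = 2535 W, so COP_actual = Q̇_C/Ẇ = 2535/878.0 = 2.888.
In absolute terms T_C = 278.71 K and T_H = 295.93 K, so ΔT = 17.22 K.
COP_Carnot = T_C/ΔT = 278.71/17.22 = 16.18.
η_II = COP_actual/COP_Carnot = 2.888/16.18 = 0.1784.

0.1784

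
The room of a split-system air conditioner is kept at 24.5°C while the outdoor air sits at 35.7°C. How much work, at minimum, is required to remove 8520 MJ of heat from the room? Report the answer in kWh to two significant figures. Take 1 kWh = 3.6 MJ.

In absolute terms T_C = 297.65 K and T_H = 308.85 K, so ΔT = 11.20 K.
The reversible limit is COP_R = T_C/ΔT = 26.58, so W_min = Q_C/COP = Q_C·ΔT/T_C.
W_min = 8520 × 11.20/297.65 = 320.6 MJ = 89.05 kWh.

89 kWh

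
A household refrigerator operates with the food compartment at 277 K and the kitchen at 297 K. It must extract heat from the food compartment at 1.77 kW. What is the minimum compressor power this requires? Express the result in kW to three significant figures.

The reservoir spacing is ΔT = 297 − 277 = 20.00 K.
COP_Carnot = T_C/ΔT = 277.00/20.00 = 13.85.
Ẇ_min = Q̇/COP_Carnot = 1.770/13.85 = 0.1278 kW.

0.128 kW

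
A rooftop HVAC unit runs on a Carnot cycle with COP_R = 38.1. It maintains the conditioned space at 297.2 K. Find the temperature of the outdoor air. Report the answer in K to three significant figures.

305 K

COP_R = T_C/(T_H − T_C) gives T_H − T_C = T_C/COP.
With T_C = 297.20 K, T_H = 297.20 × (1 + 1/38.1) = 305.00 K.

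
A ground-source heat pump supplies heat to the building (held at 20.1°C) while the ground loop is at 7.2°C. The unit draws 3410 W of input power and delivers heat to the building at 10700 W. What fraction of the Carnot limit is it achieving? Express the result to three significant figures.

0.138

COP_actual = Q̇_H/Ẇ = 10700/3410 = 3.138.
In absolute terms T_C = 280.35 K and T_H = 293.25 K, so ΔT = 12.90 K.
COP_Carnot = T_H/ΔT = 293.25/12.90 = 22.73.
η_II = COP_actual/COP_Carnot = 3.138/22.73 = 0.1380.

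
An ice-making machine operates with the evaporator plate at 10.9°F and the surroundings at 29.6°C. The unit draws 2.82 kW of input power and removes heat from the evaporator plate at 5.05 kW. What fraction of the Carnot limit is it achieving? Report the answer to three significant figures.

COP_actual = Q̇_C/Ẇ = 5.050/2.820 = 1.791.
In absolute terms T_C = 261.43 K and T_H = 302.75 K, so ΔT = 41.32 K.
COP_Carnot = T_C/ΔT = 261.43/41.32 = 6.327.
η_II = COP_actual/COP_Carnot = 1.791/6.327 = 0.2831.

0.283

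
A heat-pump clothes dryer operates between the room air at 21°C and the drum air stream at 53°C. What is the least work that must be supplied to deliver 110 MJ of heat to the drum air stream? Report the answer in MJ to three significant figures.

10.8 MJ

In absolute terms T_C = 294.15 K and T_H = 326.15 K, so ΔT = 32.00 K.
The reversible limit is COP_HP = T_H/ΔT = 10.19, so W_min = Q_H/COP = Q_H·ΔT/T_H.
W_min = 110.0 × 32.00/326.15 = 10.79 MJ.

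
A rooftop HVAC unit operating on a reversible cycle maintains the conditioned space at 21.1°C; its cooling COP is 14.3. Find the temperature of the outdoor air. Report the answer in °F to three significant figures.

COP_R = T_C/(T_H − T_C) gives T_H − T_C = T_C/COP.
With T_C = 294.25 K, T_H = 294.25 × (1 + 1/14.3) = 314.83 K.
Converting, 314.83 K = 107.02°F.

107 °F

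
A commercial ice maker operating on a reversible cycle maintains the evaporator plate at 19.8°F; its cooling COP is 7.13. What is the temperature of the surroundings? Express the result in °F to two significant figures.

87 °F

COP_R = T_C/(T_H − T_C) gives T_H − T_C = T_C/COP.
With T_C = 266.37 K, T_H = 266.37 × (1 + 1/7.13) = 303.73 K.
Converting, 303.73 K = 87.05°F.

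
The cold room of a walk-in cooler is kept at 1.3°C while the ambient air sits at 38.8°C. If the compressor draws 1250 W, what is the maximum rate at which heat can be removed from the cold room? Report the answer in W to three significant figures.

9150 W

In absolute terms T_C = 274.45 K and T_H = 311.95 K, so ΔT = 37.50 K.
COP_Carnot = T_C/ΔT = 274.45/37.50 = 7.319.
Q̇_max = COP_Carnot × Ẇ = 7.319 × 1250 W = 9148 W.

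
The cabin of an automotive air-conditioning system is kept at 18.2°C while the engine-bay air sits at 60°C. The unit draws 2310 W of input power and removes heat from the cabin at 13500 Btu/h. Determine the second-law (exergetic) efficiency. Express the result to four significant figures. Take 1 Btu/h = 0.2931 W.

Converting, Q̇_C = 13500 Btu/h = 3957 W, so COP_actual = Q̇_C/Ẇ = 3957/2310 = 1.713.
In absolute terms T_C = 291.35 K and T_H = 333.15 K, so ΔT = 41.80 K.
COP_Carnot = T_C/ΔT = 291.35/41.80 = 6.970.
η_II = COP_actual/COP_Carnot = 1.713/6.970 = 0.2458.

0.2458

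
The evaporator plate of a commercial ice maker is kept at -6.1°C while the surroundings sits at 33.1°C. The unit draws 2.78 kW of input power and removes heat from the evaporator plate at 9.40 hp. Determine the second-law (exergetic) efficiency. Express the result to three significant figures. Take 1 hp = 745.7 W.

Converting, Q̇_C = 9.400 hp = 7.010 kW, so COP_actual = Q̇_C/Ẇ = 7.010/2.780 = 2.521.
In absolute terms T_C = 267.05 K and T_H = 306.25 K, so ΔT = 39.20 K.
COP_Carnot = T_C/ΔT = 267.05/39.20 = 6.813.
η_II = COP_actual/COP_Carnot = 2.521/6.813 = 0.3701.

0.370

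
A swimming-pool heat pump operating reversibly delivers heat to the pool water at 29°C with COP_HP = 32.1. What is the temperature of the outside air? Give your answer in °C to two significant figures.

COP_HP = T_H/(T_H − T_C) gives T_H − T_C = T_H/COP.
With T_H = 302.15 K, T_C = 302.15 × (1 − 1/32.1) = 292.74 K.
Converting, 292.74 K = 19.59°C.

20 °C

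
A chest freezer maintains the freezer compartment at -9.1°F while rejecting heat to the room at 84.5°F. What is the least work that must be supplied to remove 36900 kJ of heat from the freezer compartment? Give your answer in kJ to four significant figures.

7665 kJ

In absolute terms T_C = 250.32 K and T_H = 302.32 K, so ΔT = 52.00 K.
The reversible limit is COP_R = T_C/ΔT = 4.814, so W_min = Q_C/COP = Q_C·ΔT/T_C.
W_min = 36900 × 52.00/250.32 = 7665 kJ.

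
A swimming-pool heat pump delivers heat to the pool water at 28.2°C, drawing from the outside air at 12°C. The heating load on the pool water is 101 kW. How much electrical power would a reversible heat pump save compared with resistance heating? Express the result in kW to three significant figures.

In absolute terms T_C = 285.15 K and T_H = 301.35 K, so ΔT = 16.20 K.
COP_Carnot = T_H/ΔT = 301.35/16.20 = 18.60.
Resistance heating needs Ẇ_res = Q̇_H = 101.0 kW; the reversible heat pump needs only Ẇ_hp = Q̇_H/COP = 5.430 kW.
Saving = 101.0 − 5.430 = 95.57 kW.

95.6 kW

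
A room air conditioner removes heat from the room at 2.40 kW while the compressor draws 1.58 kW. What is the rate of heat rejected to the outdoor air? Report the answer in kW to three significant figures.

3.98 kW

For a cyclic device the first law requires Q̇_H = Q̇_C + Ẇ.
Q̇_H = Q̇_C + Ẇ = 3.980 kW.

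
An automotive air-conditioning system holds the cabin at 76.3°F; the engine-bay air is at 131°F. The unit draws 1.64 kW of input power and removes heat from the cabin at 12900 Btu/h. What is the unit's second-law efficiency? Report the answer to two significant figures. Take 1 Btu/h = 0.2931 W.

0.24

Converting, Q̇_C = 12900 Btu/h = 3.781 kW, so COP_actual = Q̇_C/Ẇ = 3.781/1.640 = 2.305.
In absolute terms T_C = 297.76 K and T_H = 328.15 K, so ΔT = 30.39 K.
COP_Carnot = T_C/ΔT = 297.76/30.39 = 9.798.
η_II = COP_actual/COP_Carnot = 2.305/9.798 = 0.2353.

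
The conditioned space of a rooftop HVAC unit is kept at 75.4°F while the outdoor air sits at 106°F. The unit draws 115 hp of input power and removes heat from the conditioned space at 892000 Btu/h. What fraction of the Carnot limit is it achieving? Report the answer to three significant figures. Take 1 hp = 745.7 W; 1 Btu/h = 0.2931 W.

Converting, Q̇_C = 892000 Btu/h = 350.6 hp, so COP_actual = Q̇_C/Ẇ = 350.6/115.0 = 3.049.
In absolute terms T_C = 297.26 K and T_H = 314.26 K, so ΔT = 17.00 K.
COP_Carnot = T_C/ΔT = 297.26/17.00 = 17.49.
η_II = COP_actual/COP_Carnot = 3.049/17.49 = 0.1744.

0.174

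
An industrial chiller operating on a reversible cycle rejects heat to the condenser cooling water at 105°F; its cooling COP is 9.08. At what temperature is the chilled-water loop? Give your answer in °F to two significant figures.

49 °F

For a Carnot refrigerator COP_R = T_C/(T_H − T_C), so T_C = COP·T_H/(1 + COP).
With T_H = 313.71 K, T_C = 9.08 × 313.71/10.08 = 282.58 K.
Converting, 282.58 K = 48.98°F.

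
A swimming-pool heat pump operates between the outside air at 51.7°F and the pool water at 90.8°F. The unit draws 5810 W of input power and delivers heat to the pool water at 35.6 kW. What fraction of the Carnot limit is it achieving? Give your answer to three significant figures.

Converting, Q̇_H = 35.60 kW = 35600 W, so COP_actual = Q̇_H/Ẇ = 35600/5810 = 6.127.
In absolute terms T_C = 284.09 K and T_H = 305.82 K, so ΔT = 21.72 K.
COP_Carnot = T_H/ΔT = 305.82/21.72 = 14.08.
η_II = COP_actual/COP_Carnot = 6.127/14.08 = 0.4352.

0.435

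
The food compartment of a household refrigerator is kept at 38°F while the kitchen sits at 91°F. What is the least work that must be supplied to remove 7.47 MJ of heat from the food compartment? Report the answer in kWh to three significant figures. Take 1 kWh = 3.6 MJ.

0.221 kWh

In absolute terms T_C = 276.48 K and T_H = 305.93 K, so ΔT = 29.44 K.
The reversible limit is COP_R = T_C/ΔT = 9.390, so W_min = Q_C/COP = Q_C·ΔT/T_C.
W_min = 7.470 × 29.44/276.48 = 0.7955 MJ = 0.2210 kWh.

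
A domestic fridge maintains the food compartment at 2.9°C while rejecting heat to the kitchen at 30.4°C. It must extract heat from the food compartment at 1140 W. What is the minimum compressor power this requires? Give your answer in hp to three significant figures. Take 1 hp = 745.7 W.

0.152 hp

In absolute terms T_C = 276.05 K and T_H = 303.55 K, so ΔT = 27.50 K.
COP_Carnot = T_C/ΔT = 276.05/27.50 = 10.04.
Ẇ_min = Q̇/COP_Carnot = 1140/10.04 = 113.6 W = 0.1523 hp.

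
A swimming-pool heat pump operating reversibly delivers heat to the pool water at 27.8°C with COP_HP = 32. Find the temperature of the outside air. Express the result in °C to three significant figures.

COP_HP = T_H/(T_H − T_C) gives T_H − T_C = T_H/COP.
With T_H = 300.95 K, T_C = 300.95 × (1 − 1/32) = 291.55 K.
Converting, 291.55 K = 18.40°C.

18.4 °C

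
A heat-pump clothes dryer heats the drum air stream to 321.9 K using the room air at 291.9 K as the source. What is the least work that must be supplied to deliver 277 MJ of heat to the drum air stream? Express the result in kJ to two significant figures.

The reservoir spacing is ΔT = 321.9 − 291.9 = 30.00 K.
The reversible limit is COP_HP = T_H/ΔT = 10.73, so W_min = Q_H/COP = Q_H·ΔT/T_H.
W_min = 277.0 × 30.00/321.90 = 25.82 MJ = 25820 kJ.

26000 kJ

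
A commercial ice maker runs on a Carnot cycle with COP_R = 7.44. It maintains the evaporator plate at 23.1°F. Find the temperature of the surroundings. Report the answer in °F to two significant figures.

88 °F

COP_R = T_C/(T_H − T_C) gives T_H − T_C = T_C/COP.
With T_C = 268.21 K, T_H = 268.21 × (1 + 1/7.44) = 304.25 K.
Converting, 304.25 K = 87.99°F.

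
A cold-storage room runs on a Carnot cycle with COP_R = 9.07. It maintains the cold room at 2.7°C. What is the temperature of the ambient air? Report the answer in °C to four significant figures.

33.11 °C

COP_R = T_C/(T_H − T_C) gives T_H − T_C = T_C/COP.
With T_C = 275.85 K, T_H = 275.85 × (1 + 1/9.07) = 306.26 K.
Converting, 306.26 K = 33.11°C.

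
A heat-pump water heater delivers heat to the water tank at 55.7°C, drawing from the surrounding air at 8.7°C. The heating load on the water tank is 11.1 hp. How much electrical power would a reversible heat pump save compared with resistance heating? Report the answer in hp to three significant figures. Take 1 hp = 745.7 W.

9.51 hp

In absolute terms T_C = 281.85 K and T_H = 328.85 K, so ΔT = 47.00 K.
COP_Carnot = T_H/ΔT = 328.85/47.00 = 6.997.
Resistance heating needs Ẇ_res = Q̇_H = 11.10 hp; the reversible heat pump needs only Ẇ_hp = Q̇_H/COP = 1.586 hp.
Saving = 11.10 − 1.586 = 9.514 hp.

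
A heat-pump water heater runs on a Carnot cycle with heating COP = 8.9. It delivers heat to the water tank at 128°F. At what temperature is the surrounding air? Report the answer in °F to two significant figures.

COP_HP = T_H/(T_H − T_C) gives T_H − T_C = T_H/COP.
With T_H = 326.48 K, T_C = 326.48 × (1 − 1/8.9) = 289.80 K.
Converting, 289.80 K = 61.97°F.

62 °F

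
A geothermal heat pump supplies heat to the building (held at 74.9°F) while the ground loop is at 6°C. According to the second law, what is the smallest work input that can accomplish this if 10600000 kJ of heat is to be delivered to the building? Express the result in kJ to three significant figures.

637000 kJ

In absolute terms T_C = 279.15 K and T_H = 296.98 K, so ΔT = 17.83 K.
The reversible limit is COP_HP = T_H/ΔT = 16.65, so W_min = Q_H/COP = Q_H·ΔT/T_H.
W_min = 10600000 × 17.83/296.98 = 636500 kJ.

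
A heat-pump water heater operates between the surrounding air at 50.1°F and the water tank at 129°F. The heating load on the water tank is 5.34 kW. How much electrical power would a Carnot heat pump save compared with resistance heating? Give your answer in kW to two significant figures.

In absolute terms T_C = 283.21 K and T_H = 327.04 K, so ΔT = 43.83 K.
COP_Carnot = T_H/ΔT = 327.04/43.83 = 7.461.
Resistance heating needs Ẇ_res = Q̇_H = 5.340 kW; the reversible heat pump needs only Ẇ_hp = Q̇_H/COP = 0.7157 kW.
Saving = 5.340 − 0.7157 = 4.624 kW.

4.6 kW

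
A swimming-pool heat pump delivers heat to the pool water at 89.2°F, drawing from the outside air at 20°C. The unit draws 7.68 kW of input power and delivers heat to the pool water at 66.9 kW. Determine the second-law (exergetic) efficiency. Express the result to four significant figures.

COP_actual = Q̇_H/Ẇ = 66.90/7.680 = 8.711.
In absolute terms T_C = 293.15 K and T_H = 304.93 K, so ΔT = 11.78 K.
COP_Carnot = T_H/ΔT = 304.93/11.78 = 25.89.
η_II = COP_actual/COP_Carnot = 8.711/25.89 = 0.3365.

0.3365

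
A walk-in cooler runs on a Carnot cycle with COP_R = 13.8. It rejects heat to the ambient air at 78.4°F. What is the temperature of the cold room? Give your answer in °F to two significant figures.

42 °F

For a Carnot refrigerator COP_R = T_C/(T_H − T_C), so T_C = COP·T_H/(1 + COP).
With T_H = 298.93 K, T_C = 13.8 × 298.93/14.80 = 278.73 K.
Converting, 278.73 K = 42.04°F.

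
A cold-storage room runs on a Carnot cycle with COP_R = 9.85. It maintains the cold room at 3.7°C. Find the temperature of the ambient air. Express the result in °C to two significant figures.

32 °C

COP_R = T_C/(T_H − T_C) gives T_H − T_C = T_C/COP.
With T_C = 276.85 K, T_H = 276.85 × (1 + 1/9.85) = 304.96 K.
Converting, 304.96 K = 31.81°C.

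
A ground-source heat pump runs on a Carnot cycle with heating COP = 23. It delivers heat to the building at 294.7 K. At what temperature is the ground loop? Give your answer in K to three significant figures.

COP_HP = T_H/(T_H − T_C) gives T_H − T_C = T_H/COP.
With T_H = 294.70 K, T_C = 294.70 × (1 − 1/23) = 281.89 K.

282 K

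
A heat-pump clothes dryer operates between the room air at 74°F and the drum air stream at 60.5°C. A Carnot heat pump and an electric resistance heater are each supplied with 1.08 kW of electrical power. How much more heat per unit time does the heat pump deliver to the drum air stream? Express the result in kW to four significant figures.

8.615 kW

In absolute terms T_C = 296.48 K and T_H = 333.65 K, so ΔT = 37.17 K.
COP_Carnot = T_H/ΔT = 333.65/37.17 = 8.977.
The heat pump delivers Q̇_H = COP × Ẇ = 9.695 kW; the resistance heater delivers Ẇ = 1.080 kW.
Extra = (COP − 1)·Ẇ = 8.615 kW.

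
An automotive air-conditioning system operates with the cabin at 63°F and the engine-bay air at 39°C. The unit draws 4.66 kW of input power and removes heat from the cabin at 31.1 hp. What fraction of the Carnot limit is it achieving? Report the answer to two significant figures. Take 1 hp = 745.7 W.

0.37

Converting, Q̇_C = 31.10 hp = 23.19 kW, so COP_actual = Q̇_C/Ẇ = 23.19/4.660 = 4.977.
In absolute terms T_C = 290.37 K and T_H = 312.15 K, so ΔT = 21.78 K.
COP_Carnot = T_C/ΔT = 290.37/21.78 = 13.33.
η_II = COP_actual/COP_Carnot = 4.977/13.33 = 0.3732.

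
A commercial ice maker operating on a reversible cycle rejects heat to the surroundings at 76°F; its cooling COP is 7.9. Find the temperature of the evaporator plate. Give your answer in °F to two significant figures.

For a Carnot refrigerator COP_R = T_C/(T_H − T_C), so T_C = COP·T_H/(1 + COP).
With T_H = 297.59 K, T_C = 7.9 × 297.59/8.900 = 264.16 K.
Converting, 264.16 K = 15.81°F.

16 °F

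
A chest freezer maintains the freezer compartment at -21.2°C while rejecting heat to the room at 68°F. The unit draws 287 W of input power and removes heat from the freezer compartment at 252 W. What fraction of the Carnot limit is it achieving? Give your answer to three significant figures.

0.144

COP_actual = Q̇_C/Ẇ = 252.0/287.0 = 0.8780.
In absolute terms T_C = 251.95 K and T_H = 293.15 K, so ΔT = 41.20 K.
COP_Carnot = T_C/ΔT = 251.95/41.20 = 6.115.
η_II = COP_actual/COP_Carnot = 0.8780/6.115 = 0.1436.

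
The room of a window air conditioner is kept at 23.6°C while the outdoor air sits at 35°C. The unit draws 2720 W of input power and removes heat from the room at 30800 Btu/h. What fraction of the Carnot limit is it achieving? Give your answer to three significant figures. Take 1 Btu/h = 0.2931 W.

Converting, Q̇_C = 30800 Btu/h = 9027 W, so COP_actual = Q̇_C/Ẇ = 9027/2720 = 3.319.
In absolute terms T_C = 296.75 K and T_H = 308.15 K, so ΔT = 11.40 K.
COP_Carnot = T_C/ΔT = 296.75/11.40 = 26.03.
η_II = COP_actual/COP_Carnot = 3.319/26.03 = 0.1275.

0.128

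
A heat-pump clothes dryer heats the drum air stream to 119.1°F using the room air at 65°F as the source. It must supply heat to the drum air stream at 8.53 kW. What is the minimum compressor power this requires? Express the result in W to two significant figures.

In absolute terms T_C = 291.48 K and T_H = 321.54 K, so ΔT = 30.06 K.
COP_Carnot = T_H/ΔT = 321.54/30.06 = 10.70.
Ẇ_min = Q̇/COP_Carnot = 8.530/10.70 = 0.7973 kW = 797.3 W.

800 W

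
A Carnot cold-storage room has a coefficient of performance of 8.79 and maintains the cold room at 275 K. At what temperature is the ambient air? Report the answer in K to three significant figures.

COP_R = T_C/(T_H − T_C) gives T_H − T_C = T_C/COP.
With T_C = 275.00 K, T_H = 275.00 × (1 + 1/8.79) = 306.29 K.

306 K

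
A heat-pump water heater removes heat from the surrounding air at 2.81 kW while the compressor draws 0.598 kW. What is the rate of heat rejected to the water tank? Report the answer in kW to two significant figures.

3.4 kW

For a cyclic device the first law requires Q̇_H = Q̇_C + Ẇ.
Q̇_H = Q̇_C + Ẇ = 3.408 kW.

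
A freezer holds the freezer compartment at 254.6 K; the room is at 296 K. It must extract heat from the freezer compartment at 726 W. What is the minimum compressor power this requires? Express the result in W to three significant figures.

118 W

The reservoir spacing is ΔT = 296 − 254.6 = 41.40 K.
COP_Carnot = T_C/ΔT = 254.60/41.40 = 6.150.
Ẇ_min = Q̇/COP_Carnot = 726.0/6.150 = 118.1 W.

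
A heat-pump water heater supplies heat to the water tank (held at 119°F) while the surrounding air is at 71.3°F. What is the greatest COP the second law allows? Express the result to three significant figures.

In absolute terms T_C = 294.98 K and T_H = 321.48 K, so ΔT = 26.50 K.
For a reversible cycle, COP_Carnot = T_H/ΔT = 321.48/26.50 = 12.13.

12.1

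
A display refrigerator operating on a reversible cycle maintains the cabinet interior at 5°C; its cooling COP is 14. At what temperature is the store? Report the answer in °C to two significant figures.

COP_R = T_C/(T_H − T_C) gives T_H − T_C = T_C/COP.
With T_C = 278.15 K, T_H = 278.15 × (1 + 1/14) = 298.02 K.
Converting, 298.02 K = 24.87°C.

25 °C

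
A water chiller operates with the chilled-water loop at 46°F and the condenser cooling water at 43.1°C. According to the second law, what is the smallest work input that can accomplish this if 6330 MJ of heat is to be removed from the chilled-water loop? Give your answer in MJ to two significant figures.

800 MJ

In absolute terms T_C = 280.93 K and T_H = 316.25 K, so ΔT = 35.32 K.
The reversible limit is COP_R = T_C/ΔT = 7.953, so W_min = Q_C/COP = Q_C·ΔT/T_C.
W_min = 6330 × 35.32/280.93 = 795.9 MJ.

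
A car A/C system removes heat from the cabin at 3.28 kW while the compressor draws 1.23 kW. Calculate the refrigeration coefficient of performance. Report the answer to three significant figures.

The first law gives Q̇_H = Q̇_C + Ẇ, so the three rates are Q̇_C = 3.280, Q̇_H = 4.510, Ẇ = 1.230 kW.
COP_R = Q̇_C/Ẇ = 3.280/1.230 = 2.667.

2.67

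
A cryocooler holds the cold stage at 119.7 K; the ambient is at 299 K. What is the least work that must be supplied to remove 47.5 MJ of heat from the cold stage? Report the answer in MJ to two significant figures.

71 MJ

The reservoir spacing is ΔT = 299 − 119.7 = 179.3 K.
The reversible limit is COP_R = T_C/ΔT = 0.6676, so W_min = Q_C/COP = Q_C·ΔT/T_C.
W_min = 47.50 × 179.3/119.70 = 71.15 MJ.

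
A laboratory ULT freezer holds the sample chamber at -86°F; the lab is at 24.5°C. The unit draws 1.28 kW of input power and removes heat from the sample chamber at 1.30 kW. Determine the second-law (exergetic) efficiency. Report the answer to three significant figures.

0.441

COP_actual = Q̇_C/Ẇ = 1.300/1.280 = 1.016.
In absolute terms T_C = 207.59 K and T_H = 297.65 K, so ΔT = 90.06 K.
COP_Carnot = T_C/ΔT = 207.59/90.06 = 2.305.
η_II = COP_actual/COP_Carnot = 1.016/2.305 = 0.4406.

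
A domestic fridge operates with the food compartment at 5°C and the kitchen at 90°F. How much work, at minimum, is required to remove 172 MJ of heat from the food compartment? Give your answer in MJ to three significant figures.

16.8 MJ

In absolute terms T_C = 278.15 K and T_H = 305.37 K, so ΔT = 27.22 K.
The reversible limit is COP_R = T_C/ΔT = 10.22, so W_min = Q_C/COP = Q_C·ΔT/T_C.
W_min = 172.0 × 27.22/278.15 = 16.83 MJ.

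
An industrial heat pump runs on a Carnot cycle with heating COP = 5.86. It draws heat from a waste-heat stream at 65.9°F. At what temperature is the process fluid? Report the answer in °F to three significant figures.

174 °F

COP_HP = T_H/(T_H − T_C) rearranges to T_H = COP·T_C/(COP − 1).
With T_C = 291.98 K, T_H = 5.86 × 291.98/4.860 = 352.06 K.
Converting, 352.06 K = 174.04°F.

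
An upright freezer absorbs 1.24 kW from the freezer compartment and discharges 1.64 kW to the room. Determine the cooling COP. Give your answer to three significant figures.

3.10

The first law gives Q̇_H = Q̇_C + Ẇ, so the three rates are Q̇_C = 1.240, Q̇_H = 1.640, Ẇ = 0.4000 kW.
COP_R = Q̇_C/Ẇ = 1.240/0.4000 = 3.100.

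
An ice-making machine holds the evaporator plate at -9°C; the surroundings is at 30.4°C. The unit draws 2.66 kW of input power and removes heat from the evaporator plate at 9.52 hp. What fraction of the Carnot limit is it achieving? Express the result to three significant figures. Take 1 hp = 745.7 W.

0.398

Converting, Q̇_C = 9.520 hp = 7.099 kW, so COP_actual = Q̇_C/Ẇ = 7.099/2.660 = 2.669.
In absolute terms T_C = 264.15 K and T_H = 303.55 K, so ΔT = 39.40 K.
COP_Carnot = T_C/ΔT = 264.15/39.40 = 6.704.
η_II = COP_actual/COP_Carnot = 2.669/6.704 = 0.3981.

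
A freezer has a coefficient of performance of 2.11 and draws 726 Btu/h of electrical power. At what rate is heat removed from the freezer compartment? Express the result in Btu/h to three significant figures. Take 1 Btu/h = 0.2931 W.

Q̇_C = COP × Ẇ = 2.11 × 726.0 = 1532 Btu/h.

1530 Btu/h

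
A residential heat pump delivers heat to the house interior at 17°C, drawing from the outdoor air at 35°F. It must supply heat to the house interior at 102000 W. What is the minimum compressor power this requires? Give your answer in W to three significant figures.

In absolute terms T_C = 274.82 K and T_H = 290.15 K, so ΔT = 15.33 K.
COP_Carnot = T_H/ΔT = 290.15/15.33 = 18.92.
Ẇ_min = Q̇/COP_Carnot = 102000/18.92 = 5390 W.

5390 W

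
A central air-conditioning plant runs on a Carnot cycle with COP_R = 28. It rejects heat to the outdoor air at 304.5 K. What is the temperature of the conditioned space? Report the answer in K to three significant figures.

294 K

For a Carnot refrigerator COP_R = T_C/(T_H − T_C), so T_C = COP·T_H/(1 + COP).
With T_H = 304.50 K, T_C = 28 × 304.50/29.00 = 294.00 K.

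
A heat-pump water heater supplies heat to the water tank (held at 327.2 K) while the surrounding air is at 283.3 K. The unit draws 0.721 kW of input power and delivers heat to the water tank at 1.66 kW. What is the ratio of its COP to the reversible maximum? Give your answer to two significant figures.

0.31

COP_actual = Q̇_H/Ẇ = 1.660/0.7210 = 2.302.
The reservoir spacing is ΔT = 327.2 − 283.3 = 43.90 K.
COP_Carnot = T_H/ΔT = 327.20/43.90 = 7.453.
η_II = COP_actual/COP_Carnot = 2.302/7.453 = 0.3089.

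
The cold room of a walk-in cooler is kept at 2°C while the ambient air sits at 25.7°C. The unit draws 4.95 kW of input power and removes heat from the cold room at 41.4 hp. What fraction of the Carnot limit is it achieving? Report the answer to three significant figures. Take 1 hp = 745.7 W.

0.537

Converting, Q̇_C = 41.40 hp = 30.87 kW, so COP_actual = Q̇_C/Ẇ = 30.87/4.950 = 6.237.
In absolute terms T_C = 275.15 K and T_H = 298.85 K, so ΔT = 23.70 K.
COP_Carnot = T_C/ΔT = 275.15/23.70 = 11.61.
η_II = COP_actual/COP_Carnot = 6.237/11.61 = 0.5372.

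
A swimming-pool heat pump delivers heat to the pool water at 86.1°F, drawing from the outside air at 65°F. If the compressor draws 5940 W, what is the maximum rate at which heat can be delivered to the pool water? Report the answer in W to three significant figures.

In absolute terms T_C = 291.48 K and T_H = 303.21 K, so ΔT = 11.72 K.
COP_Carnot = T_H/ΔT = 303.21/11.72 = 25.87.
Q̇_max = COP_Carnot × Ẇ = 25.87 × 5940 W = 153600 W.

154000 W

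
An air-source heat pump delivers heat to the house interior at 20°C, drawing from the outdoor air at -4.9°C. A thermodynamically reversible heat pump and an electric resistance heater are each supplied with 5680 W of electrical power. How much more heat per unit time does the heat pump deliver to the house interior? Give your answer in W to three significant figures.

In absolute terms T_C = 268.25 K and T_H = 293.15 K, so ΔT = 24.90 K.
COP_Carnot = T_H/ΔT = 293.15/24.90 = 11.77.
The heat pump delivers Q̇_H = COP × Ẇ = 66870 W; the resistance heater delivers Ẇ = 5680 W.
Extra = (COP − 1)·Ẇ = 61190 W.

61200 W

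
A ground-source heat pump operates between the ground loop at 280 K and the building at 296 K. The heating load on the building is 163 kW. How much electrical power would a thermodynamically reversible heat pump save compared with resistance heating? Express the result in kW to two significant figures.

The reservoir spacing is ΔT = 296 − 280 = 16.00 K.
COP_Carnot = T_H/ΔT = 296.00/16.00 = 18.50.
Resistance heating needs Ẇ_res = Q̇_H = 163.0 kW; the reversible heat pump needs only Ẇ_hp = Q̇_H/COP = 8.811 kW.
Saving = 163.0 − 8.811 = 154.2 kW.

150 kW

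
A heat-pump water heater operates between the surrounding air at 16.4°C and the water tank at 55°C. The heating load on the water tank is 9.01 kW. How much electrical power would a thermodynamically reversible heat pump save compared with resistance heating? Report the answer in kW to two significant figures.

In absolute terms T_C = 289.55 K and T_H = 328.15 K, so ΔT = 38.60 K.
COP_Carnot = T_H/ΔT = 328.15/38.60 = 8.501.
Resistance heating needs Ẇ_res = Q̇_H = 9.010 kW; the reversible heat pump needs only Ẇ_hp = Q̇_H/COP = 1.060 kW.
Saving = 9.010 − 1.060 = 7.950 kW.

8.0 kW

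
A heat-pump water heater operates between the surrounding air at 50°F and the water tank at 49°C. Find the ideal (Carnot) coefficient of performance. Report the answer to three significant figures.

In absolute terms T_C = 283.15 K and T_H = 322.15 K, so ΔT = 39.00 K.
For a reversible cycle, COP_Carnot = T_H/ΔT = 322.15/39.00 = 8.260.

8.26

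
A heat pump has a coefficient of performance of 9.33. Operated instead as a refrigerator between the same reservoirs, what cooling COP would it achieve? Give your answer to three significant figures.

Since Q_H = Q_C + W for any cycle, COP_R = Q_C/W = Q_H/W − 1.
COP_R = 9.33 − 1 = 8.33.

8.33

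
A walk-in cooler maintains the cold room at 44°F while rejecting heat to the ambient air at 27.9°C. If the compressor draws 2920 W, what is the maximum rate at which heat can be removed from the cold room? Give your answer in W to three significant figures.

38500 W

In absolute terms T_C = 279.82 K and T_H = 301.05 K, so ΔT = 21.23 K.
COP_Carnot = T_C/ΔT = 279.82/21.23 = 13.18.
Q̇_max = COP_Carnot × Ẇ = 13.18 × 2920 W = 38480 W.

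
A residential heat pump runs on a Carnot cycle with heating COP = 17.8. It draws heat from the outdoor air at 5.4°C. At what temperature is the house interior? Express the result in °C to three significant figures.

COP_HP = T_H/(T_H − T_C) rearranges to T_H = COP·T_C/(COP − 1).
With T_C = 278.55 K, T_H = 17.8 × 278.55/16.80 = 295.13 K.
Converting, 295.13 K = 21.98°C.

22.0 °C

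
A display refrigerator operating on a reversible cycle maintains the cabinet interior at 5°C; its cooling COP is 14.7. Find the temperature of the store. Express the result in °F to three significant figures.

COP_R = T_C/(T_H − T_C) gives T_H − T_C = T_C/COP.
With T_C = 278.15 K, T_H = 278.15 × (1 + 1/14.7) = 297.07 K.
Converting, 297.07 K = 75.06°F.

75.1 °F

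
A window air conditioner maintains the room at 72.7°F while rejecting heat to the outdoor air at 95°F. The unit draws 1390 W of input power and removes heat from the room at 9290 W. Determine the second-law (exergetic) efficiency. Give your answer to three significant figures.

0.280

COP_actual = Q̇_C/Ẇ = 9290/1390 = 6.683.
In absolute terms T_C = 295.76 K and T_H = 308.15 K, so ΔT = 12.39 K.
COP_Carnot = T_C/ΔT = 295.76/12.39 = 23.87.
η_II = COP_actual/COP_Carnot = 6.683/23.87 = 0.2800.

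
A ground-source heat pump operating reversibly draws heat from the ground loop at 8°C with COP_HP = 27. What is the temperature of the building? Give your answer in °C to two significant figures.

19 °C

COP_HP = T_H/(T_H − T_C) rearranges to T_H = COP·T_C/(COP − 1).
With T_C = 281.15 K, T_H = 27 × 281.15/26.00 = 291.96 K.
Converting, 291.96 K = 18.81°C.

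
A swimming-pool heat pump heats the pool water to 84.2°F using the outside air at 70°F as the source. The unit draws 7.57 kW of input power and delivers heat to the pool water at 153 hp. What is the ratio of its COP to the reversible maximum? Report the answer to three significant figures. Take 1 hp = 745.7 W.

0.394

Converting, Q̇_H = 153.0 hp = 114.1 kW, so COP_actual = Q̇_H/Ẇ = 114.1/7.570 = 15.07.
In absolute terms T_C = 294.26 K and T_H = 302.15 K, so ΔT = 7.889 K.
COP_Carnot = T_H/ΔT = 302.15/7.889 = 38.30.
η_II = COP_actual/COP_Carnot = 15.07/38.30 = 0.3935.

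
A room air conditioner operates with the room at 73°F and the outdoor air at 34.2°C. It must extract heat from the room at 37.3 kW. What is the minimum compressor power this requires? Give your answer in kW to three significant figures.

1.44 kW

In absolute terms T_C = 295.93 K and T_H = 307.35 K, so ΔT = 11.42 K.
COP_Carnot = T_C/ΔT = 295.93/11.42 = 25.91.
Ẇ_min = Q̇/COP_Carnot = 37.30/25.91 = 1.440 kW.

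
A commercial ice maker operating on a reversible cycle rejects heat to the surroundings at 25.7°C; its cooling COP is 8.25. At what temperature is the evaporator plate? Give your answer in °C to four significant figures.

-6.608 °C

For a Carnot refrigerator COP_R = T_C/(T_H − T_C), so T_C = COP·T_H/(1 + COP).
With T_H = 298.85 K, T_C = 8.25 × 298.85/9.250 = 266.54 K.
Converting, 266.54 K = -6.61°C.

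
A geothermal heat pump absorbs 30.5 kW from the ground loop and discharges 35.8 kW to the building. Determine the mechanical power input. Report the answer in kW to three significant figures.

For a cyclic device the first law requires Q̇_H = Q̇_C + Ẇ.
Ẇ = Q̇_H − Q̇_C = 5.300 kW.

5.30 kW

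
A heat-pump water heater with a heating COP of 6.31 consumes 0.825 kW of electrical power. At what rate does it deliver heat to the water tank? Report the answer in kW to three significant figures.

5.21 kW

Q̇_H = COP_HP × Ẇ = 6.31 × 0.8250 = 5.206 kW.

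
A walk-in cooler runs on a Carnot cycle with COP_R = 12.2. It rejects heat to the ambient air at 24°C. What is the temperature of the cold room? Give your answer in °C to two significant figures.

For a Carnot refrigerator COP_R = T_C/(T_H − T_C), so T_C = COP·T_H/(1 + COP).
With T_H = 297.15 K, T_C = 12.2 × 297.15/13.20 = 274.64 K.
Converting, 274.64 K = 1.49°C.

1.5 °C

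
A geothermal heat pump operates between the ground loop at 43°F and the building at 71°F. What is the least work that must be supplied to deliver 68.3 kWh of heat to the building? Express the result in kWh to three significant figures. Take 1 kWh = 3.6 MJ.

3.60 kWh

In absolute terms T_C = 279.26 K and T_H = 294.82 K, so ΔT = 15.56 K.
The reversible limit is COP_HP = T_H/ΔT = 18.95, so W_min = Q_H/COP = Q_H·ΔT/T_H.
W_min = 68.30 × 15.56/294.82 = 3.604 kWh.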